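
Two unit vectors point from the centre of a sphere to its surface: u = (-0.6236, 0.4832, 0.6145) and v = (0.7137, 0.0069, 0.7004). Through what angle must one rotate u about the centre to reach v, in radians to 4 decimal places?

u·v = -0.0113; |u| = 1.0000, |v| = 1.0000.
cos θ = (u·v)/(|u||v|) = -0.0113, so θ = 1.5821 rad.

1.5821 rad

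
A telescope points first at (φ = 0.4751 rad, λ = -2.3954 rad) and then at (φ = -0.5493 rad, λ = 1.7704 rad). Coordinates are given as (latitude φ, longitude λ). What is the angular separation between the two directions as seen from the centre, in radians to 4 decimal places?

Let φ₁ = 0.4751 rad, φ₂ = -0.5493 rad, and Δλ = -2.1174 rad.
Haversine: a = sin²(Δφ/2) + cos φ₁ cos φ₂ sin²(Δλ/2) = 0.2402 + (0.8892)(0.8529)(0.7599) = 0.81652.
Central angle c = 2·arcsin(√a) = 2.25626 rad.
So the angular separation is 2.2563 rad.

2.2563 rad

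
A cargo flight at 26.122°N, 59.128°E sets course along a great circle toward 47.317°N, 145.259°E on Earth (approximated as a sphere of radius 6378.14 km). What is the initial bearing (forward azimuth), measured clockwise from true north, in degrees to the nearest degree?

47°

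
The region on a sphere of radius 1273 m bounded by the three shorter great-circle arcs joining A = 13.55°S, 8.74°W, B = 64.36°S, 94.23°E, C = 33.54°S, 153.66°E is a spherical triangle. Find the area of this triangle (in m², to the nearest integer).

219501 m²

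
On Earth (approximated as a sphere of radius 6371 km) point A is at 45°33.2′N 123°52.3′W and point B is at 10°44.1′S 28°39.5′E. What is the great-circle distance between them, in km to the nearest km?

15347 km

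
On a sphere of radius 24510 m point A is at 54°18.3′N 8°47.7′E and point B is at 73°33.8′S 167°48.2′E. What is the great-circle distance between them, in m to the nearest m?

Let φ₁ = 0.9478 rad, φ₂ = -1.2839 rad, and Δλ = 2.7752 rad.
Haversine: a = sin²(Δφ/2) + cos φ₁ cos φ₂ sin²(Δλ/2) = 0.8069 + (0.5835)(0.2830)(0.9668) = 0.96654.
Central angle c = 2·arcsin(√a) = 2.77369 rad.
Distance = R·c = 24510 × 2.7737 ≈ 67983 m.

67983 m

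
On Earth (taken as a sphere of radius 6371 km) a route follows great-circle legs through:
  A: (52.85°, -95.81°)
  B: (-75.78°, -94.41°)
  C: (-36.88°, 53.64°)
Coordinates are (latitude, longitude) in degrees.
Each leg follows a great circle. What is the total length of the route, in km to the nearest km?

21584 km

Leg A→B: central angle 2.2451 rad, distance 14303.4 km.
Leg B→C: central angle 1.1428 rad, distance 7280.9 km.
Total: 14303.4 + 7280.9 ≈ 21584 km.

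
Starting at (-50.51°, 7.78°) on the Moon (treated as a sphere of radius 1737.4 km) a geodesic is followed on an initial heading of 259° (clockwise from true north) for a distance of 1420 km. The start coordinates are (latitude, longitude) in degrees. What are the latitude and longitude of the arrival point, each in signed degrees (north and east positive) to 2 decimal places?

-38.06°, -57.62°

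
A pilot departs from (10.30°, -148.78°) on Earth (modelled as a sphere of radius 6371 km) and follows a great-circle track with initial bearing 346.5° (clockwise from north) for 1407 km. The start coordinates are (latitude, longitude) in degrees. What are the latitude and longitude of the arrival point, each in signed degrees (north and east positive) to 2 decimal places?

Angular distance δ = d/R = 1407/6371 = 0.22084 rad; initial bearing θ = 6.0476 rad.
sin φ₂ = sin φ₁ cos δ + cos φ₁ sin δ cos θ = (0.1788)(0.9757) + (0.9839)(0.2191)(0.9724) = 0.3840, so φ₂ = 22.58°.
Δλ = atan2(sin θ sin δ cos φ₁, cos δ − sin φ₁ sin φ₂) = atan2(-0.0503, 0.9070) = -3.175°.
λ₂ = -148.780° − 3.175° = -151.95°.

22.58°, -151.95°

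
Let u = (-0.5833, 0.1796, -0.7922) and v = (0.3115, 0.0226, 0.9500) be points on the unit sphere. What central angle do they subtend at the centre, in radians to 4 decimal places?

u·v = -0.9302; |u| = 1.0000, |v| = 1.0000.
cos θ = (u·v)/(|u||v|) = -0.9302, so θ = 2.7657 rad.

2.7657 rad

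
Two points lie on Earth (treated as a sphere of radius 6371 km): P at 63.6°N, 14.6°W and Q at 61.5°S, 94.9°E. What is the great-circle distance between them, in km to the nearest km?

16578 km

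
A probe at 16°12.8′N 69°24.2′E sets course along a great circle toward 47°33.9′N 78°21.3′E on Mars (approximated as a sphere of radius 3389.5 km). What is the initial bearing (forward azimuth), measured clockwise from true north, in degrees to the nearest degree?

With φ₁ = 0.2830, φ₂ = 0.8302, Δλ = 0.1562 rad, the forward-azimuth formula gives
θ = atan2( sin Δλ cos φ₂ , cos φ₁ sin φ₂ − sin φ₁ cos φ₂ cos Δλ ) = atan2(0.1050, 0.5226) = 11.36°.
So the initial bearing is 11°.

11°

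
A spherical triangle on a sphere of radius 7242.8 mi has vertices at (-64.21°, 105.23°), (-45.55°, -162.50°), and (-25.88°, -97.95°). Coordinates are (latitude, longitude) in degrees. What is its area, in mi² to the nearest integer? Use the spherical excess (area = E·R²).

24538054 mi²

Side lengths (central angles): a = 0.9492, b = 1.5376, c = 0.8884 rad; semiperimeter s = 1.6876.
By l'Huilier's theorem, tan(E/4) = √[tan(s/2) tan((s−a)/2) tan((s−b)/2) tan((s−c)/2)], giving spherical excess E = 0.4678 rad.
Area = E·R² = 0.4678 × (7242.8)² ≈ 24538054 mi².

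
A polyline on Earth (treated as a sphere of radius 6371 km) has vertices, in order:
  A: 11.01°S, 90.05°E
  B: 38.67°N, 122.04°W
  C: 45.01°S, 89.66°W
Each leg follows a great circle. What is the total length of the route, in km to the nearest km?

25446 km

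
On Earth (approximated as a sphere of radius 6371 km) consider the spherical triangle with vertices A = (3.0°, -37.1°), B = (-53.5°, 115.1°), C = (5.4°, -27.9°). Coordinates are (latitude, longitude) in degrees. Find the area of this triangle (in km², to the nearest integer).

12511724 km²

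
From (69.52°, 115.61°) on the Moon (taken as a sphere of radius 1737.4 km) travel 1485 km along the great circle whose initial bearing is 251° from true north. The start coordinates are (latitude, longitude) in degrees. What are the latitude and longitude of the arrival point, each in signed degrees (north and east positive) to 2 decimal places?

31.94°, 58.41°

Angular distance δ = d/R = 1485/1737.4 = 0.85473 rad; initial bearing θ = 4.3808 rad.
sin φ₂ = sin φ₁ cos δ + cos φ₁ sin δ cos θ = (0.9368)(0.6564) + (0.3499)(0.7544)(-0.3256) = 0.5290, so φ₂ = 31.94°.
Δλ = atan2(sin θ sin δ cos φ₁, cos δ − sin φ₁ sin φ₂) = atan2(-0.2496, 0.1609) = -57.196°.
λ₂ = 115.610° − 57.196° = 58.41°.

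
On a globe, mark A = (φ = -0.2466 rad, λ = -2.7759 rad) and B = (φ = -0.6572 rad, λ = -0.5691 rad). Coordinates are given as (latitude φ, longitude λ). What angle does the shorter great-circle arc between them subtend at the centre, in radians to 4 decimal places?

With latitudes φ₁ = -14.129°, φ₂ = -37.655° and longitude difference Δλ = 126.440°:
Haversine: a = sin²(Δφ/2) + cos φ₁ cos φ₂ sin²(Δλ/2) = 0.0416 + (0.9697)(0.7917)(0.7970) = 0.65345.
Central angle c = 2·arcsin(√a) = 1.88274 rad.
So the angular separation is 1.8827 rad.

1.8827 rad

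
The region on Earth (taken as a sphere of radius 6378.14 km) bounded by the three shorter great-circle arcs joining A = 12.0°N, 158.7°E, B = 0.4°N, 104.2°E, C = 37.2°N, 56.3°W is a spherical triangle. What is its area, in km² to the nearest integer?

85354113 km²

Side lengths (central angles): a = 2.4137, b = 2.1089, c = 0.9650 rad; semiperimeter s = 2.7438.
By l'Huilier's theorem, tan(E/4) = √[tan(s/2) tan((s−a)/2) tan((s−b)/2) tan((s−c)/2)], giving spherical excess E = 2.0981 rad.
Area = E·R² = 2.0981 × (6378.14)² ≈ 85354113 km².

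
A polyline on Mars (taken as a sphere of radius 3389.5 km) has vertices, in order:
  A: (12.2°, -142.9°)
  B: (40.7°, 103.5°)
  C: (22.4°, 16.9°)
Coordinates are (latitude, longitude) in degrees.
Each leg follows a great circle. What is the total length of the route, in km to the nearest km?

Leg A→B: central angle 1.7303 rad, distance 5865.0 km.
Leg B→C: central angle 1.2765 rad, distance 4326.7 km.
Total: 5865.0 + 4326.7 ≈ 10192 km.

10192 km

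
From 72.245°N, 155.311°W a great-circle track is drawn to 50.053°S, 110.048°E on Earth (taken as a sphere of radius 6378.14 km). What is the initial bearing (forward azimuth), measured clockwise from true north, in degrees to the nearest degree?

With φ₁ = 1.2609, φ₂ = -0.8736, Δλ = -1.6518 rad, the forward-azimuth formula gives
θ = atan2( sin Δλ cos φ₂ , cos φ₁ sin φ₂ − sin φ₁ cos φ₂ cos Δλ ) = atan2(-0.6400, -0.1843) = -106.07°.
Adding 360° brings this into [0°, 360°): 254°.

254°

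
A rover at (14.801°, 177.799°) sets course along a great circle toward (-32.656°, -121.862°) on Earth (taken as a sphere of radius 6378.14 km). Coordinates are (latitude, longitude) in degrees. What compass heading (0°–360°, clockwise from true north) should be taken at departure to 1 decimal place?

Δλ = 60.339° = 1.0531 rad.
y = sin Δλ · cos φ₂ = (0.8690)(0.8419) = 0.7316
x = cos φ₁ sin φ₂ − sin φ₁ cos φ₂ cos Δλ = (0.9668)(-0.5396) − (0.2555)(0.8419)(0.4949) = -0.6281
θ = atan2(y, x) = 130.65°, so the bearing is 130.6°.

130.6°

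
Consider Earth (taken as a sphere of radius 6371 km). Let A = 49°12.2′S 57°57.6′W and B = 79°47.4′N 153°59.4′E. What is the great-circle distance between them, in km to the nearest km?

16400 km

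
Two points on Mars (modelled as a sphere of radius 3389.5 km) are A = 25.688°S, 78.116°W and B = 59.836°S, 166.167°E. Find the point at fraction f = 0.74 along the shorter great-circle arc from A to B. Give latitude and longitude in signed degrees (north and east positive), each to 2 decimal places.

-65.38°, -149.32°

Central angle δ = 1.3916 rad. Interpolating on the sphere with fraction f = 0.74:
P = [sin((1−f)δ)·A + sin(fδ)·B] / sin δ = 0.3597·A + 0.8711·B in Cartesian coordinates,
giving P = (-0.3583, -0.2126, -0.9091), i.e. latitude -65.38°, longitude -149.32°.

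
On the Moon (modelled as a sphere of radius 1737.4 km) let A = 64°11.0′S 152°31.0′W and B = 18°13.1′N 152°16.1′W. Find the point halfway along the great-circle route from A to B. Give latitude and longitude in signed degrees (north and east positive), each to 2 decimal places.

The central angle between A and B is δ = 1.4382 rad.
With f = 0.5, the slerp weights are sin((1−f)δ)/sin δ = 0.6645 and sin(fδ)/sin δ = 0.6645.
Weighted sum of the unit vectors: (0.6645)·(-0.3863,-0.2010,-0.9002) + (0.6645)·(-0.8408,-0.4420,0.3126) = (-0.8155, -0.4273, -0.3905).
Converting back: φ = atan2(z, √(x²+y²)) = -22.98°, λ = atan2(y, x) = -152.35°.

-22.98°, -152.35°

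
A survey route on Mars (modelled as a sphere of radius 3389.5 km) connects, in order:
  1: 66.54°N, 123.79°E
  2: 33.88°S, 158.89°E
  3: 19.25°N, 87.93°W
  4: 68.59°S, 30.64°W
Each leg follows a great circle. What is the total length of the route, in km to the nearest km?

Leg 1→2: central angle 1.8142 rad, distance 6149.1 km.
Leg 2→3: central angle 2.0855 rad, distance 7068.9 km.
Leg 3→4: central angle 1.6918 rad, distance 5734.3 km.
Total: 6149.1 + 7068.9 + 5734.3 ≈ 18952 km.

18952 km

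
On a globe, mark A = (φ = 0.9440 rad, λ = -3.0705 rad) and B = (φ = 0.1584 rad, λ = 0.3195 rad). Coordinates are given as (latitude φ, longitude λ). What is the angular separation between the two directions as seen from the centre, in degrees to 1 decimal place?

Let φ₁ = 0.9440 rad, φ₂ = 0.1584 rad, and Δλ = -2.8932 rad.
cos c = sin φ₁ sin φ₂ + cos φ₁ cos φ₂ cos Δλ = (0.8099)(0.1577) + (0.5866)(0.9875)(-0.9693) = -0.43368,
so c = arccos(-0.43368) = 2.01937 rad.
So the angular separation is 115.7°.

115.7°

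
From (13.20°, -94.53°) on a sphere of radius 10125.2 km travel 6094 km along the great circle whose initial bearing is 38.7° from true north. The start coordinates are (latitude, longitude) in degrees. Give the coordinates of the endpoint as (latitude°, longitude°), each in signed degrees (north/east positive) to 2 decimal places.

38.20°, -67.76°

Angular distance δ = d/R = 6094/10125.2 = 0.60186 rad; initial bearing θ = 0.6754 rad.
sin φ₂ = sin φ₁ cos δ + cos φ₁ sin δ cos θ = (0.2284)(0.8243) + (0.9736)(0.5662)(0.7804) = 0.6184, so φ₂ = 38.20°.
Δλ = atan2(sin θ sin δ cos φ₁, cos δ − sin φ₁ sin φ₂) = atan2(0.3446, 0.6831) = 26.774°.
λ₂ = -94.530° + 26.774° = -67.76°.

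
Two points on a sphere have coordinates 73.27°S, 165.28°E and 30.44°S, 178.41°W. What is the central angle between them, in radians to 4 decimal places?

0.7621 rad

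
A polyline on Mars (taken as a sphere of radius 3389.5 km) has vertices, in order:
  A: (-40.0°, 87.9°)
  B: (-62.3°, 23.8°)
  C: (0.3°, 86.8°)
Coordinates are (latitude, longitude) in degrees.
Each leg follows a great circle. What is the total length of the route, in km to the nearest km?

7196 km

Leg A→B: central angle 0.7603 rad, distance 2576.9 km.
Leg B→C: central angle 1.3629 rad, distance 4619.6 km.
Total: 2576.9 + 4619.6 ≈ 7196 km.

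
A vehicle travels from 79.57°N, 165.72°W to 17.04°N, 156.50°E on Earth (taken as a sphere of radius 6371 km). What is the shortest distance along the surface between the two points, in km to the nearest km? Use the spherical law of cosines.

7211 km

Let φ₁ = 1.3888 rad, φ₂ = 0.2974 rad, and Δλ = -0.6594 rad.
cos c = sin φ₁ sin φ₂ + cos φ₁ cos φ₂ cos Δλ = (0.9835)(0.2930) + (0.1810)(0.9561)(0.7904) = 0.42500,
so c = arccos(0.42500) = 1.13183 rad.
Distance = R·c = 6371 × 1.1318 ≈ 7211 km.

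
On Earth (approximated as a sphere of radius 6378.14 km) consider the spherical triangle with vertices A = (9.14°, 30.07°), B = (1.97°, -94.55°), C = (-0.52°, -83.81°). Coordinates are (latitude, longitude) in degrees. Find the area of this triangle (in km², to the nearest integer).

Side lengths (central angles): a = 0.1924, b = 1.9835, c = 2.1593 rad; semiperimeter s = 2.1676.
By l'Huilier's theorem, tan(E/4) = √[tan(s/2) tan((s−a)/2) tan((s−b)/2) tan((s−c)/2)], giving spherical excess E = 0.1324 rad.
Area = E·R² = 0.1324 × (6378.14)² ≈ 5386921 km².

5386921 km²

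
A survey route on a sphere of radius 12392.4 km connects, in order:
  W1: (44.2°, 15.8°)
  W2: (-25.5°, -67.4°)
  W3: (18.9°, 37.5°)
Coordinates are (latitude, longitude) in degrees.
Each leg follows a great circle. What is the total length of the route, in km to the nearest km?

Leg W1→W2: central angle 1.7962 rad, distance 22259.5 km.
Leg W2→W3: central angle 1.9380 rad, distance 24016.7 km.
Total: 22259.5 + 24016.7 ≈ 46276 km.

46276 km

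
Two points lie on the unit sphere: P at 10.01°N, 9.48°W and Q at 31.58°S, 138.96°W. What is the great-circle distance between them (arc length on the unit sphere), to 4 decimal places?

2.2452

With latitudes φ₁ = 10.010°, φ₂ = -31.580° and longitude difference Δλ = -129.480°:
cos c = sin φ₁ sin φ₂ + cos φ₁ cos φ₂ cos Δλ = (0.1738)(-0.5237) + (0.9848)(0.8519)(-0.6358) = -0.62443,
so c = arccos(-0.62443) = 2.24520 rad.
On the unit sphere the arc length equals the central angle: 2.2452.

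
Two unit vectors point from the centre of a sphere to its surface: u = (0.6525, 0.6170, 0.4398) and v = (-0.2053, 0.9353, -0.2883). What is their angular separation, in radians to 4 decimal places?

u·v = 0.3163; |u| = 0.9999, |v| = 1.0000.
cos θ = (u·v)/(|u||v|) = 0.3163, so θ = 1.2489 rad.

1.2489 rad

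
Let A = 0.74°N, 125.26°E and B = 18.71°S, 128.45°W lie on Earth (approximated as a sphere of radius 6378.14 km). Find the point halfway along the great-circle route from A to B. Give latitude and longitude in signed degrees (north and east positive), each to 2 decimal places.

-14.76°, 176.33°

Central angle δ = 1.8440 rad. Interpolating on the sphere with fraction f = 0.5:
P = [sin((1−f)δ)·A + sin(fδ)·B] / sin δ = 0.8275·A + 0.8275·B in Cartesian coordinates,
giving P = (-0.9650, 0.0618, -0.2548), i.e. latitude -14.76°, longitude 176.33°.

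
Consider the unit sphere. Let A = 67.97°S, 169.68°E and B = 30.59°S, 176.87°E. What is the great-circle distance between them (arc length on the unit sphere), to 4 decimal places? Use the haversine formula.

In radians: φ₁ = -1.1863, φ₂ = -0.5339, Δλ = 7.190° = 0.1255 rad.
Haversine: a = sin²(Δφ/2) + cos φ₁ cos φ₂ sin²(Δλ/2) = 0.1027 + (0.3751)(0.8608)(0.0039) = 0.10396.
Central angle c = 2·arcsin(√a) = 0.65657 rad.
On the unit sphere the arc length equals the central angle: 0.6566.

0.6566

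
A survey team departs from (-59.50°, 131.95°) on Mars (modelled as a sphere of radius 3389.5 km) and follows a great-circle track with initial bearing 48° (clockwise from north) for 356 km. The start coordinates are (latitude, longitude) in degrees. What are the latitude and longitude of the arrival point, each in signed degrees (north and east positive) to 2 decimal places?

-55.21°, 139.80°

Angular distance δ = d/R = 356/3389.5 = 0.10503 rad; initial bearing θ = 0.8378 rad.
sin φ₂ = sin φ₁ cos δ + cos φ₁ sin δ cos θ = (-0.8616)(0.9945) + (0.5075)(0.1048)(0.6691) = -0.8213, so φ₂ = -55.21°.
Δλ = atan2(sin θ sin δ cos φ₁, cos δ − sin φ₁ sin φ₂) = atan2(0.0395, 0.2869) = 7.849°.
λ₂ = 131.950° + 7.849° = 139.80°.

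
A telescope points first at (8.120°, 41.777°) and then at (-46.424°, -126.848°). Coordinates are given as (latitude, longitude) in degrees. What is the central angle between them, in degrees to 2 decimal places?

140.47°

Let φ₁ = 0.1417 rad, φ₂ = -0.8103 rad, and Δλ = -2.9431 rad.
cos c = sin φ₁ sin φ₂ + cos φ₁ cos φ₂ cos Δλ = (0.1412)(-0.7245) + (0.9900)(0.6893)(-0.9804) = -0.77133,
so c = arccos(-0.77133) = 2.45172 rad.
So the angular separation is 140.47°.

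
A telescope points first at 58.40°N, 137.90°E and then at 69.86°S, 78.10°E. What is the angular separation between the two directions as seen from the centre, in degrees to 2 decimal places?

In radians: φ₁ = 1.0193, φ₂ = -1.2193, Δλ = -59.800° = -1.0437 rad.
cos c = sin φ₁ sin φ₂ + cos φ₁ cos φ₂ cos Δλ = (0.8517)(-0.9389) + (0.5240)(0.3443)(0.5030) = -0.70889,
so c = arccos(-0.70889) = 2.35873 rad.
So the angular separation is 135.15°.

135.15°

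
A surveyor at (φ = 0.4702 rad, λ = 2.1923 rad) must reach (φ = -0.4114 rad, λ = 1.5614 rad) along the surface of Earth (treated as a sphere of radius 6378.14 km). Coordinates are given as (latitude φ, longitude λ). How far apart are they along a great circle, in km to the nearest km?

6836 km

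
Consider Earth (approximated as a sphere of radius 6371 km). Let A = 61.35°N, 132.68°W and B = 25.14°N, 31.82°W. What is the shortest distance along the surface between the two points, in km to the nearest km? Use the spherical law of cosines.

8126 km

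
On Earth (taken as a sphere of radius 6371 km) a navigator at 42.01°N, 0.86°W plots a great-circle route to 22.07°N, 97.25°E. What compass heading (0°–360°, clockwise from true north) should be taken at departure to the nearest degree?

With φ₁ = 0.7332, φ₂ = 0.3852, Δλ = 1.7123 rad, the forward-azimuth formula gives
θ = atan2( sin Δλ cos φ₂ , cos φ₁ sin φ₂ − sin φ₁ cos φ₂ cos Δλ ) = atan2(0.9175, 0.3667) = 68.21°.
So the initial bearing is 68°.

68°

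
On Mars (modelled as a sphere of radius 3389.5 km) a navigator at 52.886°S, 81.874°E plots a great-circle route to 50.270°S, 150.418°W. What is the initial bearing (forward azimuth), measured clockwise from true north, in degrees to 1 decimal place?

Δλ = 127.708° = 2.2289 rad.
y = sin Δλ · cos φ₂ = (0.7911)(0.6392) = 0.5057
x = cos φ₁ sin φ₂ − sin φ₁ cos φ₂ cos Δλ = (0.6034)(-0.7691) − (-0.7974)(0.6392)(-0.6116) = -0.7758
θ = atan2(y, x) = 146.90°, so the bearing is 146.9°.

146.9°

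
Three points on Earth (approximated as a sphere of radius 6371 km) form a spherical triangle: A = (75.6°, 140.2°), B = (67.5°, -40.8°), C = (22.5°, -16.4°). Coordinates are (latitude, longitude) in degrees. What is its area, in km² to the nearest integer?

6957919 km²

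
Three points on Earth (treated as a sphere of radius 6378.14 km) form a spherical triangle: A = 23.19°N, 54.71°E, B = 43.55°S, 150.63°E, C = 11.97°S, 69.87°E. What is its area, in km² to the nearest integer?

11905511 km²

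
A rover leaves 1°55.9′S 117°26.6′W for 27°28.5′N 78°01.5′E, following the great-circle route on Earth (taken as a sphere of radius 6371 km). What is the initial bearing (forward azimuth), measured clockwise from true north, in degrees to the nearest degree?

With φ₁ = -0.0337, φ₂ = 0.4795, Δλ = -2.8716 rad, the forward-azimuth formula gives
θ = atan2( sin Δλ cos φ₂ , cos φ₁ sin φ₂ − sin φ₁ cos φ₂ cos Δλ ) = atan2(-0.2366, 0.4323) = -28.70°.
Adding 360° brings this into [0°, 360°): 331°.

331°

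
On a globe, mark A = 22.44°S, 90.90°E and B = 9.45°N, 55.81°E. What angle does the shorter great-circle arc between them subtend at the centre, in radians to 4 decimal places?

0.8184 rad

With latitudes φ₁ = -22.440°, φ₂ = 9.450° and longitude difference Δλ = -35.090°:
cos c = sin φ₁ sin φ₂ + cos φ₁ cos φ₂ cos Δλ = (-0.3817)(0.1642) + (0.9243)(0.9864)(0.8183) = 0.68336,
so c = arccos(0.68336) = 0.81845 rad.
So the angular separation is 0.8184 rad.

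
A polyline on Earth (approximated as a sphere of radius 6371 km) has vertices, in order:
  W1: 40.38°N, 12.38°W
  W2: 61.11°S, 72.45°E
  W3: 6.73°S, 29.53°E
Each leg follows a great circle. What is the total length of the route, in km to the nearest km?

20602 km

Leg W1→W2: central angle 2.1342 rad, distance 13597.0 km.
Leg W2→W3: central angle 1.0996 rad, distance 7005.5 km.
Total: 13597.0 + 7005.5 ≈ 20602 km.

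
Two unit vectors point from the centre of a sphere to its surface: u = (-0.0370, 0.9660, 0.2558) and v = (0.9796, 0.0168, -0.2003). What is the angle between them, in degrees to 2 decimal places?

94.09°

u·v = -0.0713; |u| = 1.0000, |v| = 1.0000.
cos θ = (u·v)/(|u||v|) = -0.0713, so θ = 94.09°.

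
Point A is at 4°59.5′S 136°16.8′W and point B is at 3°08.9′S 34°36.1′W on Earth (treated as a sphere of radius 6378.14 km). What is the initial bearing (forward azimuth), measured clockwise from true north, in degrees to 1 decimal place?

94.2°

Δλ = 101.678° = 1.7746 rad.
y = sin Δλ · cos φ₂ = (0.9793)(0.9985) = 0.9778
x = cos φ₁ sin φ₂ − sin φ₁ cos φ₂ cos Δλ = (0.9962)(-0.0549) − (-0.0870)(0.9985)(-0.2024) = -0.0723
θ = atan2(y, x) = 94.23°, so the bearing is 94.2°.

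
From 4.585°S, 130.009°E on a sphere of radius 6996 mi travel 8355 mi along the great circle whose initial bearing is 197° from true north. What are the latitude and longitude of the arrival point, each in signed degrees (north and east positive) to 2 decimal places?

-66.33°, 87.39°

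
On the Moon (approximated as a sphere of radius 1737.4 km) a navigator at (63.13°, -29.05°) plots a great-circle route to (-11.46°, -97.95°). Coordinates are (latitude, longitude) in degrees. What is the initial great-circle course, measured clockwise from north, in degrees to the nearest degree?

Δλ = -68.900° = -1.2025 rad.
y = sin Δλ · cos φ₂ = (-0.9330)(0.9801) = -0.9144
x = cos φ₁ sin φ₂ − sin φ₁ cos φ₂ cos Δλ = (0.4520)(-0.1987) − (0.8920)(0.9801)(0.3600) = -0.4045
θ = atan2(y, x) = -113.87°; adding 360° gives 246°.

246°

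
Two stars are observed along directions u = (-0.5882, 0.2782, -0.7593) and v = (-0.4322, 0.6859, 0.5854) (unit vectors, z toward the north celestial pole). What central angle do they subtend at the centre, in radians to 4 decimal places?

1.5703 rad

u·v = 0.0005; |u| = 1.0000, |v| = 1.0000.
cos θ = (u·v)/(|u||v|) = 0.0005, so θ = 1.5703 rad.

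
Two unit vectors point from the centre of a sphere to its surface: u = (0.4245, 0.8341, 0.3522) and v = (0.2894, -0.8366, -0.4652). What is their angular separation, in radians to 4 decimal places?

u·v = -0.7388; |u| = 1.0000, |v| = 1.0000.
cos θ = (u·v)/(|u||v|) = -0.7388, so θ = 2.4021 rad.

2.4021 rad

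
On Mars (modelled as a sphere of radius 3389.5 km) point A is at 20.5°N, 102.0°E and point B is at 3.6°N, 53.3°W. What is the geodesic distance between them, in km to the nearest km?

Let φ₁ = 0.3578 rad, φ₂ = 0.0628 rad, and Δλ = -2.7105 rad.
cos c = sin φ₁ sin φ₂ + cos φ₁ cos φ₂ cos Δλ = (0.3502)(0.0628) + (0.9367)(0.9980)(-0.9085) = -0.82731,
so c = arccos(-0.82731) = 2.54509 rad.
Distance = R·c = 3389.5 × 2.5451 ≈ 8627 km.

8627 km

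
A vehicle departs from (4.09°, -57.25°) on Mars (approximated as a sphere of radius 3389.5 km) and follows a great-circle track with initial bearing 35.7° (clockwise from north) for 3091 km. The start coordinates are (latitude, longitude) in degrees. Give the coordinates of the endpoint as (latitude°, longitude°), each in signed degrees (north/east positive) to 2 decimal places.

Angular distance δ = d/R = 3091/3389.5 = 0.91193 rad; initial bearing θ = 0.6231 rad.
sin φ₂ = sin φ₁ cos δ + cos φ₁ sin δ cos θ = (0.0713)(0.6122) + (0.9975)(0.7907)(0.8121) = 0.6841, so φ₂ = 43.17°.
Δλ = atan2(sin θ sin δ cos φ₁, cos δ − sin φ₁ sin φ₂) = atan2(0.4602, 0.5634) = 39.243°.
λ₂ = -57.250° + 39.243° = -18.01°.

43.17°, -18.01°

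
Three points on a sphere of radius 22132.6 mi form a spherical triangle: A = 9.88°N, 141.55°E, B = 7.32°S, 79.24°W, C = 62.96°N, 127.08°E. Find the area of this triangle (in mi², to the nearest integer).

1016175521 mi²

Side lengths (central angles): a = 2.1149, b = 0.9441, c = 2.4367 rad; semiperimeter s = 2.7478.
By l'Huilier's theorem, tan(E/4) = √[tan(s/2) tan((s−a)/2) tan((s−b)/2) tan((s−c)/2)], giving spherical excess E = 2.0745 rad.
Area = E·R² = 2.0745 × (22132.6)² ≈ 1016175521 mi².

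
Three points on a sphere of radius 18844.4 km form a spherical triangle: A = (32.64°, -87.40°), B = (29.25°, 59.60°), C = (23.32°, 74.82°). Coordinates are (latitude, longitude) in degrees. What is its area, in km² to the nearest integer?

101166539 km²

Side lengths (central angles): a = 0.2594, b = 2.1210, c = 1.9312 rad; semiperimeter s = 2.1558.
By l'Huilier's theorem, tan(E/4) = √[tan(s/2) tan((s−a)/2) tan((s−b)/2) tan((s−c)/2)], giving spherical excess E = 0.2849 rad.
Area = E·R² = 0.2849 × (18844.4)² ≈ 101166539 km².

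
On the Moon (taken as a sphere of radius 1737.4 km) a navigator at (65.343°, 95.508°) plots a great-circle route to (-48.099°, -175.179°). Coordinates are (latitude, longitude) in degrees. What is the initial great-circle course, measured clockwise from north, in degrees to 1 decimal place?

115.4°

Δλ = 89.313° = 1.5588 rad.
y = sin Δλ · cos φ₂ = (0.9999)(0.6678) = 0.6678
x = cos φ₁ sin φ₂ − sin φ₁ cos φ₂ cos Δλ = (0.4172)(-0.7443) − (0.9088)(0.6678)(0.0120) = -0.3178
θ = atan2(y, x) = 115.45°, so the bearing is 115.4°.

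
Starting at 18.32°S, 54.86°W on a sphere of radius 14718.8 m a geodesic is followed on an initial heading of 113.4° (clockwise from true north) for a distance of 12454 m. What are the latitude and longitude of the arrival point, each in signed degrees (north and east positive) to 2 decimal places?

-29.38°, -2.81°

Angular distance δ = d/R = 12454/14718.8 = 0.84613 rad; initial bearing θ = 1.9792 rad.
sin φ₂ = sin φ₁ cos δ + cos φ₁ sin δ cos θ = (-0.3143)(0.6629) + (0.9493)(0.7487)(-0.3971) = -0.4906, so φ₂ = -29.38°.
Δλ = atan2(sin θ sin δ cos φ₁, cos δ − sin φ₁ sin φ₂) = atan2(0.6523, 0.5087) = 52.053°.
λ₂ = -54.860° + 52.053° = -2.81°.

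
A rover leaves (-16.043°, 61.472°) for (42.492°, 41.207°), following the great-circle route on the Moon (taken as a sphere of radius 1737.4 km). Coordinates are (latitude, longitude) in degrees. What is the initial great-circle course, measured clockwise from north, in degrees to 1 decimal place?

Δλ = -20.265° = -0.3537 rad.
y = sin Δλ · cos φ₂ = (-0.3464)(0.7374) = -0.2554
x = cos φ₁ sin φ₂ − sin φ₁ cos φ₂ cos Δλ = (0.9611)(0.6755) − (-0.2764)(0.7374)(0.9381) = 0.8403
θ = atan2(y, x) = -16.91°; adding 360° gives 343.1°.

343.1°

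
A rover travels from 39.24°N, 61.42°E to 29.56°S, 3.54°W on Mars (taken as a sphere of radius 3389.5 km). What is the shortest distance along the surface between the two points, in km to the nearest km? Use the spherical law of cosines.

5415 km

Let φ₁ = 0.6849 rad, φ₂ = -0.5159 rad, and Δλ = -1.1338 rad.
cos c = sin φ₁ sin φ₂ + cos φ₁ cos φ₂ cos Δλ = (0.6326)(-0.4933) + (0.7745)(0.8698)(0.4233) = -0.02693,
so c = arccos(-0.02693) = 1.59773 rad.
Distance = R·c = 3389.5 × 1.5977 ≈ 5415 km.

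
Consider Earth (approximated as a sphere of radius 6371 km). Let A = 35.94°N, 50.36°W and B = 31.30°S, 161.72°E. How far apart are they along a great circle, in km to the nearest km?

With latitudes φ₁ = 35.940°, φ₂ = -31.300° and longitude difference Δλ = -147.920°:
Haversine: a = sin²(Δφ/2) + cos φ₁ cos φ₂ sin²(Δλ/2) = 0.3066 + (0.8096)(0.8545)(0.9237) = 0.94555.
Central angle c = 2·arcsin(√a) = 2.67054 rad.
Distance = R·c = 6371 × 2.6705 ≈ 17014 km.

17014 km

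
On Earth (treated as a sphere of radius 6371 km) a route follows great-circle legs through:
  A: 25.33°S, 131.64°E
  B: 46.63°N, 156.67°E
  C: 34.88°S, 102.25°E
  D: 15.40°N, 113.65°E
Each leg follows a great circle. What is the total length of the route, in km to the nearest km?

Leg A→B: central angle 1.3167 rad, distance 8388.6 km.
Leg B→C: central angle 1.6588 rad, distance 10568.5 km.
Leg C→D: central angle 0.8977 rad, distance 5719.1 km.
Total: 8388.6 + 10568.5 + 5719.1 ≈ 24676 km.

24676 km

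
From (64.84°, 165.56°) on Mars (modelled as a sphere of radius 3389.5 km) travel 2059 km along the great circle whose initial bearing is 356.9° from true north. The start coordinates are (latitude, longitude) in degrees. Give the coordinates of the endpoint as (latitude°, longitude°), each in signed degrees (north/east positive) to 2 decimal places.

Angular distance δ = d/R = 2059/3389.5 = 0.60746 rad; initial bearing θ = 6.2291 rad.
sin φ₂ = sin φ₁ cos δ + cos φ₁ sin δ cos θ = (0.9051)(0.8211) + (0.4251)(0.5708)(0.9985) = 0.9855, so φ₂ = 80.23°.
Δλ = atan2(sin θ sin δ cos φ₁, cos δ − sin φ₁ sin φ₂) = atan2(-0.0131, -0.0709) = -169.515°.
λ₂ = 165.560° − 169.515° = -3.95°.

80.23°, -3.95°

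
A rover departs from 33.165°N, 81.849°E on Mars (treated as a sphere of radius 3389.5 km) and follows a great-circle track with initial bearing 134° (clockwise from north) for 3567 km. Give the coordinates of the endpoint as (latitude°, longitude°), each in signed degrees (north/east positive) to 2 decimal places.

-13.53°, 121.84°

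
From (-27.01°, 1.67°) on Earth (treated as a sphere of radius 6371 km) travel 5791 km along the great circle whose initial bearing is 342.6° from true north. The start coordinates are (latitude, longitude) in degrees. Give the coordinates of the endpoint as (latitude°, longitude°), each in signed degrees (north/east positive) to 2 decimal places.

Angular distance δ = d/R = 5791/6371 = 0.90896 rad; initial bearing θ = 5.9795 rad.
sin φ₂ = sin φ₁ cos δ + cos φ₁ sin δ cos θ = (-0.4541)(0.6146) + (0.8909)(0.7889)(0.9542) = 0.3916, so φ₂ = 23.05°.
Δλ = atan2(sin θ sin δ cos φ₁, cos δ − sin φ₁ sin φ₂) = atan2(-0.2102, 0.7924) = -14.855°.
λ₂ = 1.670° − 14.855° = -13.19°.

23.05°, -13.19°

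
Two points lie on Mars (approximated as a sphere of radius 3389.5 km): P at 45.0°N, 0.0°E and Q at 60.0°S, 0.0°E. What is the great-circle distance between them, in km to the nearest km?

With latitudes φ₁ = 45.000°, φ₂ = -60.000° and longitude difference Δλ = 0.000°:
cos c = sin φ₁ sin φ₂ + cos φ₁ cos φ₂ cos Δλ = (0.7071)(-0.8660) + (0.7071)(0.5000)(1.0000) = -0.25882,
so c = arccos(-0.25882) = 1.83260 rad.
Distance = R·c = 3389.5 × 1.8326 ≈ 6212 km.

6212 km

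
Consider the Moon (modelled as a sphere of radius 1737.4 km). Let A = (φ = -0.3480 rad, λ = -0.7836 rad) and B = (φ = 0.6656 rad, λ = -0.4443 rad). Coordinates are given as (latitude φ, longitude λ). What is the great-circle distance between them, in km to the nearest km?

1846 km

With latitudes φ₁ = -19.939°, φ₂ = 38.136° and longitude difference Δλ = 19.440°:
Haversine: a = sin²(Δφ/2) + cos φ₁ cos φ₂ sin²(Δλ/2) = 0.2356 + (0.9401)(0.7865)(0.0285) = 0.25667.
Central angle c = 2·arcsin(√a) = 1.06254 rad.
Distance = R·c = 1737.4 × 1.0625 ≈ 1846 km.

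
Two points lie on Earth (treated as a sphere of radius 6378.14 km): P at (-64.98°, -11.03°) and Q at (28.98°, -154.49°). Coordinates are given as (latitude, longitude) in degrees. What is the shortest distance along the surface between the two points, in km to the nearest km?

15297 km

With latitudes φ₁ = -64.980°, φ₂ = 28.980° and longitude difference Δλ = -143.460°:
cos c = sin φ₁ sin φ₂ + cos φ₁ cos φ₂ cos Δλ = (-0.9062)(0.4845) + (0.4229)(0.8748)(-0.8034) = -0.73629,
so c = arccos(-0.73629) = 2.39837 rad.
Distance = R·c = 6378.14 × 2.3984 ≈ 15297 km.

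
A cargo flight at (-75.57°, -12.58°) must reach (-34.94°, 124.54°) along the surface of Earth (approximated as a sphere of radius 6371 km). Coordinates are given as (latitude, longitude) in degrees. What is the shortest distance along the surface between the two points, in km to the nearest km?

7351 km

In radians: φ₁ = -1.3189, φ₂ = -0.6098, Δλ = 137.120° = 2.3932 rad.
cos c = sin φ₁ sin φ₂ + cos φ₁ cos φ₂ cos Δλ = (-0.9685)(-0.5727) + (0.2492)(0.8198)(-0.7328) = 0.40496,
so c = arccos(0.40496) = 1.15386 rad.
Distance = R·c = 6371 × 1.1539 ≈ 7351 km.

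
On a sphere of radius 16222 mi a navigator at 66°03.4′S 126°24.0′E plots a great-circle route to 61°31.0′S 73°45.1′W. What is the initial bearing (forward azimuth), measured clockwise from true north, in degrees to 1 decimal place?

167.9°

With φ₁ = -1.1529, φ₂ = -1.0737, Δλ = 2.7899 rad, the forward-azimuth formula gives
θ = atan2( sin Δλ cos φ₂ , cos φ₁ sin φ₂ − sin φ₁ cos φ₂ cos Δλ ) = atan2(0.1643, -0.7659) = 167.89°.
So the initial bearing is 167.9°.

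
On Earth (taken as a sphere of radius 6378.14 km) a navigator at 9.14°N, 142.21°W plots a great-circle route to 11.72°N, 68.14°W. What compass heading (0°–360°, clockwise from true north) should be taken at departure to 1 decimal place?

Δλ = 74.070° = 1.2928 rad.
y = sin Δλ · cos φ₂ = (0.9616)(0.9792) = 0.9416
x = cos φ₁ sin φ₂ − sin φ₁ cos φ₂ cos Δλ = (0.9873)(0.2031) − (0.1588)(0.9792)(0.2745) = 0.1579
θ = atan2(y, x) = 80.48°, so the bearing is 80.5°.

80.5°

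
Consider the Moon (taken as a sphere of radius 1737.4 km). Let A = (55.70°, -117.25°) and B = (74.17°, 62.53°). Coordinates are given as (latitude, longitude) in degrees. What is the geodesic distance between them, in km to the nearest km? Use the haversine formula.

1520 km

Let φ₁ = 0.9721 rad, φ₂ = 1.2945 rad, and Δλ = 3.1378 rad.
Haversine: a = sin²(Δφ/2) + cos φ₁ cos φ₂ sin²(Δλ/2) = 0.0258 + (0.5635)(0.2728)(1.0000) = 0.17948.
Central angle c = 2·arcsin(√a) = 0.87493 rad.
Distance = R·c = 1737.4 × 0.8749 ≈ 1520 km.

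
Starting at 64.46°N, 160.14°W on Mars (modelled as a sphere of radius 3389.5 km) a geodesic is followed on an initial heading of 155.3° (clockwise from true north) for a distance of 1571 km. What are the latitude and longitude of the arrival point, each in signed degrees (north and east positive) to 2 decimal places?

39.20°, -146.19°

Angular distance δ = d/R = 1571/3389.5 = 0.46349 rad; initial bearing θ = 2.7105 rad.
sin φ₂ = sin φ₁ cos δ + cos φ₁ sin δ cos θ = (0.9023)(0.8945) + (0.4311)(0.4471)(-0.9085) = 0.6320, so φ₂ = 39.20°.
Δλ = atan2(sin θ sin δ cos φ₁, cos δ − sin φ₁ sin φ₂) = atan2(0.0805, 0.3243) = 13.949°.
λ₂ = -160.140° + 13.949° = -146.19°.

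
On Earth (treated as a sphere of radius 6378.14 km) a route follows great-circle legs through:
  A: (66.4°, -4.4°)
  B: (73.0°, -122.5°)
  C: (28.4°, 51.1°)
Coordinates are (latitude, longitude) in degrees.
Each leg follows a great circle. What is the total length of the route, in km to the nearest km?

12613 km

Leg A→B: central angle 0.6073 rad, distance 3873.5 km.
Leg B→C: central angle 1.3702 rad, distance 8739.3 km.
Total: 3873.5 + 8739.3 ≈ 12613 km.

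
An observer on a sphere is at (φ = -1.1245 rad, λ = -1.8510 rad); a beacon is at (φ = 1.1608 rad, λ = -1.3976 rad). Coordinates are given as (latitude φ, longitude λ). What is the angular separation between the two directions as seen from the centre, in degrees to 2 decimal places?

132.27°

With latitudes φ₁ = -64.429°, φ₂ = 66.509° and longitude difference Δλ = 25.978°:
Haversine: a = sin²(Δφ/2) + cos φ₁ cos φ₂ sin²(Δλ/2) = 0.8276 + (0.4316)(0.3986)(0.0505) = 0.83631.
Central angle c = 2·arcsin(√a) = 2.30855 rad.
So the angular separation is 132.27°.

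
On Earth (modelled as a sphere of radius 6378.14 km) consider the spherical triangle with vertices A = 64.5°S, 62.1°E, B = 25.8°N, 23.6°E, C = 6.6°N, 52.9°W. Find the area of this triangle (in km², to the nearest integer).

65745253 km²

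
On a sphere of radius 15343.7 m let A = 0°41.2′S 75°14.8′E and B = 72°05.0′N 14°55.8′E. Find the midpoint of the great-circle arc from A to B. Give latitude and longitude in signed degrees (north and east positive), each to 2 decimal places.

The central angle between A and B is δ = 1.4294 rad.
With f = 0.5, the slerp weights are sin((1−f)δ)/sin δ = 0.6620 and sin(fδ)/sin δ = 0.6620.
Weighted sum of the unit vectors: (0.6620)·(0.2546,0.9670,-0.0120) + (0.6620)·(0.2972,0.0793,0.9515) = (0.3653, 0.6926, 0.6220).
Converting back: φ = atan2(z, √(x²+y²)) = 38.46°, λ = atan2(y, x) = 62.19°.

38.46°, 62.19°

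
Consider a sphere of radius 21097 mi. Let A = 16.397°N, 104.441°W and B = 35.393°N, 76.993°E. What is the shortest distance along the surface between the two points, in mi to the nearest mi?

47202 mi

In radians: φ₁ = 0.2862, φ₂ = 0.6177, Δλ = -178.566° = -3.1166 rad.
Haversine: a = sin²(Δφ/2) + cos φ₁ cos φ₂ sin²(Δλ/2) = 0.0272 + (0.9593)(0.8152)(0.9998) = 0.80915.
Central angle c = 2·arcsin(√a) = 2.23737 rad.
Distance = R·c = 21097 × 2.2374 ≈ 47202 mi.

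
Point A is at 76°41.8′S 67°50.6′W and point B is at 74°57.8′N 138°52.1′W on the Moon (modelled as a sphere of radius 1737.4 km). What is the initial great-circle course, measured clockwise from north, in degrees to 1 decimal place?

With φ₁ = -1.3386, φ₂ = 1.3084, Δλ = -1.2396 rad, the forward-azimuth formula gives
θ = atan2( sin Δλ cos φ₂ , cos φ₁ sin φ₂ − sin φ₁ cos φ₂ cos Δλ ) = atan2(-0.2453, 0.3043) = -38.88°.
Adding 360° brings this into [0°, 360°): 321.1°.

321.1°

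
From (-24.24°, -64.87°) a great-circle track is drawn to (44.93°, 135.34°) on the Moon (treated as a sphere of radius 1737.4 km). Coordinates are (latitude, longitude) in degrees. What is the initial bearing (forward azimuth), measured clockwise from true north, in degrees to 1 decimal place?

326.6°

With φ₁ = -0.4231, φ₂ = 0.7842, Δλ = -2.7889 rad, the forward-azimuth formula gives
θ = atan2( sin Δλ cos φ₂ , cos φ₁ sin φ₂ − sin φ₁ cos φ₂ cos Δλ ) = atan2(-0.2446, 0.3712) = -33.38°.
Adding 360° brings this into [0°, 360°): 326.6°.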